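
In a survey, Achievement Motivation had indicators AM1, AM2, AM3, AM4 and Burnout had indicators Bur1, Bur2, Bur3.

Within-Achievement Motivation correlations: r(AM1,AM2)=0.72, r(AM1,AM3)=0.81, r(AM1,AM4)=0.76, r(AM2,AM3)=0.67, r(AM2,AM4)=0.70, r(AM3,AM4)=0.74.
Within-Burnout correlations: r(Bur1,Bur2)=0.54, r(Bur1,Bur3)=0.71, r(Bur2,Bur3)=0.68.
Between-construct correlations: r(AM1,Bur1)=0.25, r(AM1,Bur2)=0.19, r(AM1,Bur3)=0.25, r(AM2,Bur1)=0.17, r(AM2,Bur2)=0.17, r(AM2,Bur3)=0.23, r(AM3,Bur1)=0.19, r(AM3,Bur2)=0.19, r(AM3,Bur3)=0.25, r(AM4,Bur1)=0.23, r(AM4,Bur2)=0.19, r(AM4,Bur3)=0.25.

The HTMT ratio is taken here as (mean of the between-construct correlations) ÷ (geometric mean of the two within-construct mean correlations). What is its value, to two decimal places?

0.31

Mean between = 2.56/12 = 0.2133.
Mean within-AM = 4.40/6 = 0.7333; mean within-Bur = 1.93/3 = 0.6433.
Geometric mean = √(0.7333 × 0.6433) = 0.6868.
HTMT = 0.2133 / 0.6868 = 0.31.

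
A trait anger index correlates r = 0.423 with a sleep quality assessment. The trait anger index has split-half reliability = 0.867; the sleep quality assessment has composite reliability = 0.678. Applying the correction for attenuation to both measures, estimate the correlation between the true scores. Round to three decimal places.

r_true = r_obs / √(r_xx · r_yy) = 0.423 / √(0.867 × 0.678) = 0.423 / √0.587826 = 0.423 / 0.7667 ≈ 0.552.

0.552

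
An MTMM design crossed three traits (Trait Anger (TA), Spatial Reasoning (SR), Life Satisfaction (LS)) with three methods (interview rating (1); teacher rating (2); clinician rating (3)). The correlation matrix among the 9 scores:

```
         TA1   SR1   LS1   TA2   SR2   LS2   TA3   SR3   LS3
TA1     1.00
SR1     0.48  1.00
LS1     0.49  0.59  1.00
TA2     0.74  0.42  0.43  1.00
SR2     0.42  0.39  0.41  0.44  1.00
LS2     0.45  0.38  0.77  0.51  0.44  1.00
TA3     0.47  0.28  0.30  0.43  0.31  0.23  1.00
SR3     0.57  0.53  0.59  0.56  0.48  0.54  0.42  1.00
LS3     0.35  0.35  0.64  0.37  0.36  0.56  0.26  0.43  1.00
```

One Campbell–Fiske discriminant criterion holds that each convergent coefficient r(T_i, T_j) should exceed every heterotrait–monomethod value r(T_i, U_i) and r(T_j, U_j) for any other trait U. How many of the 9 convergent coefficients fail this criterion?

Convergent coefficients and their comparison sets:
TA (methods 1·2): 0.74 vs {0.48, 0.44, 0.49, 0.51} → pass.
TA (methods 1·3): 0.47 vs {0.48, 0.42, 0.49, 0.26} → fail.
TA (methods 2·3): 0.43 vs {0.44, 0.42, 0.51, 0.26} → fail.
SR (methods 1·2): 0.39 vs {0.48, 0.44, 0.59, 0.44} → fail.
SR (methods 1·3): 0.53 vs {0.48, 0.42, 0.59, 0.43} → fail.
SR (methods 2·3): 0.48 vs {0.44, 0.42, 0.44, 0.43} → pass.
LS (methods 1·2): 0.77 vs {0.49, 0.51, 0.59, 0.44} → pass.
LS (methods 1·3): 0.64 vs {0.49, 0.26, 0.59, 0.43} → pass.
LS (methods 2·3): 0.56 vs {0.51, 0.26, 0.44, 0.43} → pass.
4 of 9 fail.

4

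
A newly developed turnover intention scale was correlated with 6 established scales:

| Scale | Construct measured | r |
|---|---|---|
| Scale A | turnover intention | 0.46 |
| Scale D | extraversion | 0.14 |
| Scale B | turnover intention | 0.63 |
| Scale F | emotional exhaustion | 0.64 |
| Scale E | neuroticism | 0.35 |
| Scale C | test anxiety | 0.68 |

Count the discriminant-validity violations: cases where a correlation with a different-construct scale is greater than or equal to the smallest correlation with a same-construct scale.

2

Convergent (same construct = turnover intention): Scale A, Scale B.
Smallest convergent = 0.46. Discriminant values: 0.14, 0.64, 0.35, 0.68; count ≥ 0.46 → 2.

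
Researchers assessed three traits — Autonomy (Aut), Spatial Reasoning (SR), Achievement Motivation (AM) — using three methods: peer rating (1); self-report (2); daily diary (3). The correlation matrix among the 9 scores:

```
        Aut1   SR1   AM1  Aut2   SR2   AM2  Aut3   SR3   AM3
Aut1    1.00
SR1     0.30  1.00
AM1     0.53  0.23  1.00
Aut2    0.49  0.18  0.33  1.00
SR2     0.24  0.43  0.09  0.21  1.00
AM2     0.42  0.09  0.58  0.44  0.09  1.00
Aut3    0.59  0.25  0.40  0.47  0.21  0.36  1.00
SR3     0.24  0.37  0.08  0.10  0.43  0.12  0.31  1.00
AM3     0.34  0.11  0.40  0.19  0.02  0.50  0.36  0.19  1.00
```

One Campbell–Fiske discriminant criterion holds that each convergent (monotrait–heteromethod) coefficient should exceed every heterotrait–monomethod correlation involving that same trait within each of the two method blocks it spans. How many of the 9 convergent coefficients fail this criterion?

Convergent coefficients and their comparison sets:
Aut (methods 1·2): 0.49 vs {0.30, 0.21, 0.53, 0.44} → fail.
Aut (methods 1·3): 0.59 vs {0.30, 0.31, 0.53, 0.36} → pass.
Aut (methods 2·3): 0.47 vs {0.21, 0.31, 0.44, 0.36} → pass.
SR (methods 1·2): 0.43 vs {0.30, 0.21, 0.23, 0.09} → pass.
SR (methods 1·3): 0.37 vs {0.30, 0.31, 0.23, 0.19} → pass.
SR (methods 2·3): 0.43 vs {0.21, 0.31, 0.09, 0.19} → pass.
AM (methods 1·2): 0.58 vs {0.53, 0.44, 0.23, 0.09} → pass.
AM (methods 1·3): 0.40 vs {0.53, 0.36, 0.23, 0.19} → fail.
AM (methods 2·3): 0.50 vs {0.44, 0.36, 0.09, 0.19} → pass.
2 of 9 fail.

2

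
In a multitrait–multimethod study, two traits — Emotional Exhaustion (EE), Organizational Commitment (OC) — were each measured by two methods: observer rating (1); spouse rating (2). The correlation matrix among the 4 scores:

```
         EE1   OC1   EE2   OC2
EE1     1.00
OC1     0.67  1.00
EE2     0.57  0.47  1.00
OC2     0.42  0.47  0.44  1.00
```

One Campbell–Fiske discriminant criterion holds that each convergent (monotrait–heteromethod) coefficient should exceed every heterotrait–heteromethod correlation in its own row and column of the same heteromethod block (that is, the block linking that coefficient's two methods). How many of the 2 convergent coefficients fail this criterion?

Convergent coefficients and their comparison sets:
EE (methods 1·2): 0.57 vs {0.42, 0.47} → pass.
OC (methods 1·2): 0.47 vs {0.47, 0.42} → fail.
1 of 2 fail.

1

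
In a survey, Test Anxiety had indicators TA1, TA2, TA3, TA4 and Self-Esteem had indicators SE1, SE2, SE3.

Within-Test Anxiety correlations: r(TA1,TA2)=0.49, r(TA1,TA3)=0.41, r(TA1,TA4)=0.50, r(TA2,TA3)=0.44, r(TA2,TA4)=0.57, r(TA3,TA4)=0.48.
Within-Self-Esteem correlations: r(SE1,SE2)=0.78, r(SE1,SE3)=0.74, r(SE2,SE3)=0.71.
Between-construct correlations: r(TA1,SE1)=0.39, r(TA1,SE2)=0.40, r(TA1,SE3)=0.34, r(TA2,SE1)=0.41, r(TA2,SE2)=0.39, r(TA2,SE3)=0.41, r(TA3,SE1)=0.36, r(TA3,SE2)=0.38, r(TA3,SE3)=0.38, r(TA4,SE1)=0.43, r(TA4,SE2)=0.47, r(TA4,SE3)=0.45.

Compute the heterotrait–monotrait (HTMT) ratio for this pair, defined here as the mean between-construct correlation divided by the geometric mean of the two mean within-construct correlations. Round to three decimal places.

0.670

Between-construct mean = 4.81/12 = 0.4008.
Mean within-TA = 2.89/6 = 0.4817; mean within-SE = 2.23/3 = 0.7433.
Geometric mean = √(0.4817 × 0.7433) = 0.5984.
HTMT = 0.4008 / 0.5984 = 0.670.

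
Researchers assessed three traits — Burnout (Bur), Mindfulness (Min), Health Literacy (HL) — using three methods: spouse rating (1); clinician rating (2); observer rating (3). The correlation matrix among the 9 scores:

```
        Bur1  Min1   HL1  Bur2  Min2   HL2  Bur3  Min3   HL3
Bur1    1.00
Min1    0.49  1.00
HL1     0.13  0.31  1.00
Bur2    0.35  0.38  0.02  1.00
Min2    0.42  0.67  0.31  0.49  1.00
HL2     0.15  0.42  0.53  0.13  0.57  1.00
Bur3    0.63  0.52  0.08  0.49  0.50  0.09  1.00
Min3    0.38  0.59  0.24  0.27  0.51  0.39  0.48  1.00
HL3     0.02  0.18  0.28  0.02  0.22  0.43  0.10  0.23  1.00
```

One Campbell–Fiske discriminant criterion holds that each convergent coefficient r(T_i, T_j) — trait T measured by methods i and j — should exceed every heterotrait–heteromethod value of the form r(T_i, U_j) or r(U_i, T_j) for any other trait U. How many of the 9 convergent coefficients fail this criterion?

2

Checking each validity diagonal entry against its comparison values:
Bur (methods 1·2): 0.35 vs {0.42, 0.38, 0.15, 0.02} → fail.
Bur (methods 1·3): 0.63 vs {0.38, 0.52, 0.02, 0.08} → pass.
Bur (methods 2·3): 0.49 vs {0.27, 0.50, 0.02, 0.09} → fail.
Min (methods 1·2): 0.67 vs {0.38, 0.42, 0.42, 0.31} → pass.
Min (methods 1·3): 0.59 vs {0.52, 0.38, 0.18, 0.24} → pass.
Min (methods 2·3): 0.51 vs {0.50, 0.27, 0.22, 0.39} → pass.
HL (methods 1·2): 0.53 vs {0.02, 0.15, 0.31, 0.42} → pass.
HL (methods 1·3): 0.28 vs {0.08, 0.02, 0.24, 0.18} → pass.
HL (methods 2·3): 0.43 vs {0.09, 0.02, 0.39, 0.22} → pass.
2 of 9 fail.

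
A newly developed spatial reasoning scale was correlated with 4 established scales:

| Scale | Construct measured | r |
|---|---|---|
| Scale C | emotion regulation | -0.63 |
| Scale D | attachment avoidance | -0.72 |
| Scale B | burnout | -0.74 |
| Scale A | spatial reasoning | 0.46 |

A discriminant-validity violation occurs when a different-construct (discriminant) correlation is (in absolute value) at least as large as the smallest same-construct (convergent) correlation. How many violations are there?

3

Convergent (same construct = spatial reasoning): Scale A.
Smallest convergent = 0.46. Discriminant |r|: 0.63, 0.72, 0.74; count ≥ 0.46 → 3.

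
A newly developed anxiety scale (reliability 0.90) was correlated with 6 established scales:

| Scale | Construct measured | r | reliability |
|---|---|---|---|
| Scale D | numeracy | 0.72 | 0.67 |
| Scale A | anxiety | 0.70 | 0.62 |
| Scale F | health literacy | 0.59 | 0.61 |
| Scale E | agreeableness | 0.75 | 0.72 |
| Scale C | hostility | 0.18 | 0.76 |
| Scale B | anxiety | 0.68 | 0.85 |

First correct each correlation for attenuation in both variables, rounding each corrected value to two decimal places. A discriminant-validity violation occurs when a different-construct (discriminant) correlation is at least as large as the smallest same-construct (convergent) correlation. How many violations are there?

Disattenuated r (r / √(r_scale · r_new)):
  Scale D (disc): 0.72 / √(0.67·0.90) = 0.93
  Scale A (conv): 0.70 / √(0.62·0.90) = 0.94
  Scale F (disc): 0.59 / √(0.61·0.90) = 0.80
  Scale E (disc): 0.75 / √(0.72·0.90) = 0.93
  Scale C (disc): 0.18 / √(0.76·0.90) = 0.22
  Scale B (conv): 0.68 / √(0.85·0.90) = 0.78
Smallest convergent = 0.78. Discriminant values: 0.93, 0.80, 0.93, 0.22; count ≥ 0.78 → 3.

3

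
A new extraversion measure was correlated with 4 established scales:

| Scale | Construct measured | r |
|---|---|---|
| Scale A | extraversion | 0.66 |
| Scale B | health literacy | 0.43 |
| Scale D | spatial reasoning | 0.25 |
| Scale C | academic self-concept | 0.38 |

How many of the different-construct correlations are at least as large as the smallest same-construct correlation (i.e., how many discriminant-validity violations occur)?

Convergent (same construct = extraversion): Scale A.
Smallest convergent = 0.66. Discriminant values: 0.43, 0.25, 0.38; count ≥ 0.66 → 0.

0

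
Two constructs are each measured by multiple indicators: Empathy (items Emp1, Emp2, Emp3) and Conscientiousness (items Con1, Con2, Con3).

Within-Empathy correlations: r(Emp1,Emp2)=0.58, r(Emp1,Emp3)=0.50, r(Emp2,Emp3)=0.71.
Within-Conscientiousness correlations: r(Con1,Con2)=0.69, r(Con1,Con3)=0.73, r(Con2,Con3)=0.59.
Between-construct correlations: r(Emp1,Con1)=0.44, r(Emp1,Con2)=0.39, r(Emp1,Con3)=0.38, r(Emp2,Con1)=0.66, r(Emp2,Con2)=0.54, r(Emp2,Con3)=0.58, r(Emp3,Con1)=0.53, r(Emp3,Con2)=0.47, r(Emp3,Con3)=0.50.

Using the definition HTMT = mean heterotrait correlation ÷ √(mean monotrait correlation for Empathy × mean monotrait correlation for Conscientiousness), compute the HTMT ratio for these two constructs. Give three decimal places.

0.789

Mean between = 4.49/9 = 0.4989.
Mean within-Emp = 1.79/3 = 0.5967; mean within-Con = 2.01/3 = 0.6700.
Geometric mean = √(0.5967 × 0.6700) = 0.6323.
HTMT = 0.4989 / 0.6323 = 0.789.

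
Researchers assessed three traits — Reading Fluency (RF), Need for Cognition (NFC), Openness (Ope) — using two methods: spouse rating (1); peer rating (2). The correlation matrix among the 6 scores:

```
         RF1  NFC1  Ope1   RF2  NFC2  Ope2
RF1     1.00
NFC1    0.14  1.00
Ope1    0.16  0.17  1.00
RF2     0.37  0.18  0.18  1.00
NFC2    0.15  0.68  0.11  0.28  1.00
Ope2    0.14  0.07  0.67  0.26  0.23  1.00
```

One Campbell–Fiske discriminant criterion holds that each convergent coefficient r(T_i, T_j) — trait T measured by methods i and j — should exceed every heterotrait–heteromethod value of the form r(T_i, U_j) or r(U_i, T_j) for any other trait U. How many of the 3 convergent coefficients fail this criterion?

0

Each convergent coefficient versus the relevant comparison correlations:
RF (methods 1·2): 0.37 vs {0.15, 0.18, 0.14, 0.18} → pass.
NFC (methods 1·2): 0.68 vs {0.18, 0.15, 0.07, 0.11} → pass.
Ope (methods 1·2): 0.67 vs {0.18, 0.14, 0.11, 0.07} → pass.
0 of 3 fail.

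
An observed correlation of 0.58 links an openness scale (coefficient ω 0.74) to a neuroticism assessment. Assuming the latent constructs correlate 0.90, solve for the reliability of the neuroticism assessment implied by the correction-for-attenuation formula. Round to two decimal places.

r_true = r_obs / √(r_xx · r_yy) ⇒ 0.90 = 0.58 / √(0.74 · r_yy).
√(0.74 · r_yy) = 0.58 / 0.90 = 0.6444; 0.74 · r_yy = 0.4153; r_yy = 0.4153 / 0.74 ≈ 0.56.

0.56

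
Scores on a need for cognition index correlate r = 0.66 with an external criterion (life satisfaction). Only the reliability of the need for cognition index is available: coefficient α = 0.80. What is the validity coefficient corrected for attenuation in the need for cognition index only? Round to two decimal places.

Single correction: r_c = r_obs / √r_xx = 0.66 / √0.80 = 0.66 / 0.8944 ≈ 0.74.

0.74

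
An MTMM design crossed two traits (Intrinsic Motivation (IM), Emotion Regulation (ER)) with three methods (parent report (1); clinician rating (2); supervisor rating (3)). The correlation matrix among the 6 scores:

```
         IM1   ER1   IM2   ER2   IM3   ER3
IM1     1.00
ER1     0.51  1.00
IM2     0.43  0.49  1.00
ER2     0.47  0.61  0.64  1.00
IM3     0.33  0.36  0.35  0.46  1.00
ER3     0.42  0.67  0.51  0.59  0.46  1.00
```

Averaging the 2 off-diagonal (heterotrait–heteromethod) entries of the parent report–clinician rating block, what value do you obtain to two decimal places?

HTHM values (method 1 × method 2): 0.47, 0.49; mean = 0.96/2 = 0.48.

0.48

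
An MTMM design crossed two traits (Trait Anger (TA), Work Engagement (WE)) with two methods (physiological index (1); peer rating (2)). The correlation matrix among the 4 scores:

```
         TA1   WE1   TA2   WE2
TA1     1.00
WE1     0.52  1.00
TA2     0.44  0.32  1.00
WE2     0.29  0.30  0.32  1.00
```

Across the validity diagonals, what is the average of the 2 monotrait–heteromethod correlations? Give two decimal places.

Convergent values: 0.44, 0.30; mean = 0.74/2 = 0.37.

0.37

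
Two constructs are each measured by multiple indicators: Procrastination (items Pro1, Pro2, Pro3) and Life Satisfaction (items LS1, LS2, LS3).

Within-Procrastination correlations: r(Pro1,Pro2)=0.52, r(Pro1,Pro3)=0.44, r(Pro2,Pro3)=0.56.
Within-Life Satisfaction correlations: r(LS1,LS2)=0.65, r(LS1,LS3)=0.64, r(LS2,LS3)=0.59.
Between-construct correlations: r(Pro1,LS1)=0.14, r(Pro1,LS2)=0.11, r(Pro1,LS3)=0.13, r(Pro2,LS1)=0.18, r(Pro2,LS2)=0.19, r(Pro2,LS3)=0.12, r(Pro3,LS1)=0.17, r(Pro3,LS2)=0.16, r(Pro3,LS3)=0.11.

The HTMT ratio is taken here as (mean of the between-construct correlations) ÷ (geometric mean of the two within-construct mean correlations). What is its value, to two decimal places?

0.26

Mean between = 1.31/9 = 0.1456.
Mean within-Pro = 1.52/3 = 0.5067; mean within-LS = 1.88/3 = 0.6267.
Geometric mean = √(0.5067 × 0.6267) = 0.5635.
HTMT = 0.1456 / 0.5635 = 0.26.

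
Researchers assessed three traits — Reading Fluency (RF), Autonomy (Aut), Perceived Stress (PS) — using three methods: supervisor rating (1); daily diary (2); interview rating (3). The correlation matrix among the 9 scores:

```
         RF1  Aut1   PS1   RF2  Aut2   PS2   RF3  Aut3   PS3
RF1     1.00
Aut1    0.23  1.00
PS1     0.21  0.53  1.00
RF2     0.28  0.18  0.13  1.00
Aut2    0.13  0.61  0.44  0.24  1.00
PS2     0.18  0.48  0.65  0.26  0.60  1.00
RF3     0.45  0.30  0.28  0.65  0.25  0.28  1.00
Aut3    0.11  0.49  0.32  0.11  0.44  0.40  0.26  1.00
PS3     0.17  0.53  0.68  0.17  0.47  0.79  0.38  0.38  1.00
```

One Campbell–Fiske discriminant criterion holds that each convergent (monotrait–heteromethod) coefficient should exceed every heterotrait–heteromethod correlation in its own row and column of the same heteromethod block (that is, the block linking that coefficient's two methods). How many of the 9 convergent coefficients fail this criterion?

2

Convergent coefficients and their comparison sets:
RF (methods 1·2): 0.28 vs {0.13, 0.18, 0.18, 0.13} → pass.
RF (methods 1·3): 0.45 vs {0.11, 0.30, 0.17, 0.28} → pass.
RF (methods 2·3): 0.65 vs {0.11, 0.25, 0.17, 0.28} → pass.
Aut (methods 1·2): 0.61 vs {0.18, 0.13, 0.48, 0.44} → pass.
Aut (methods 1·3): 0.49 vs {0.30, 0.11, 0.53, 0.32} → fail.
Aut (methods 2·3): 0.44 vs {0.25, 0.11, 0.47, 0.40} → fail.
PS (methods 1·2): 0.65 vs {0.13, 0.18, 0.44, 0.48} → pass.
PS (methods 1·3): 0.68 vs {0.28, 0.17, 0.32, 0.53} → pass.
PS (methods 2·3): 0.79 vs {0.28, 0.17, 0.40, 0.47} → pass.
2 of 9 fail.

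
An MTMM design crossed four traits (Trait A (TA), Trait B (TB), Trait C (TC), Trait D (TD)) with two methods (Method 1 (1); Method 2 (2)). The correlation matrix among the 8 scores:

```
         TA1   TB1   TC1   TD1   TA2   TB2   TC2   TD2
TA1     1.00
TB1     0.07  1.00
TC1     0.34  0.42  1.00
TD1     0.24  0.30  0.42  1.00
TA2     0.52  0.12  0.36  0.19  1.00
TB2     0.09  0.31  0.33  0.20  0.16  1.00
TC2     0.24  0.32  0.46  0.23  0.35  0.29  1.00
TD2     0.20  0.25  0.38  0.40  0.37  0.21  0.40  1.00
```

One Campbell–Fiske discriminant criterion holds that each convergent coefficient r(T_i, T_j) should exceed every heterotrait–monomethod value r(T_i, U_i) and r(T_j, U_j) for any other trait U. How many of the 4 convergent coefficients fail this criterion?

2

Checking each validity diagonal entry against its comparison values:
TA (methods 1·2): 0.52 vs {0.07, 0.16, 0.34, 0.35, 0.24, 0.37} → pass.
TB (methods 1·2): 0.31 vs {0.07, 0.16, 0.42, 0.29, 0.30, 0.21} → fail.
TC (methods 1·2): 0.46 vs {0.34, 0.35, 0.42, 0.29, 0.42, 0.40} → pass.
TD (methods 1·2): 0.40 vs {0.24, 0.37, 0.30, 0.21, 0.42, 0.40} → fail.
2 of 4 fail.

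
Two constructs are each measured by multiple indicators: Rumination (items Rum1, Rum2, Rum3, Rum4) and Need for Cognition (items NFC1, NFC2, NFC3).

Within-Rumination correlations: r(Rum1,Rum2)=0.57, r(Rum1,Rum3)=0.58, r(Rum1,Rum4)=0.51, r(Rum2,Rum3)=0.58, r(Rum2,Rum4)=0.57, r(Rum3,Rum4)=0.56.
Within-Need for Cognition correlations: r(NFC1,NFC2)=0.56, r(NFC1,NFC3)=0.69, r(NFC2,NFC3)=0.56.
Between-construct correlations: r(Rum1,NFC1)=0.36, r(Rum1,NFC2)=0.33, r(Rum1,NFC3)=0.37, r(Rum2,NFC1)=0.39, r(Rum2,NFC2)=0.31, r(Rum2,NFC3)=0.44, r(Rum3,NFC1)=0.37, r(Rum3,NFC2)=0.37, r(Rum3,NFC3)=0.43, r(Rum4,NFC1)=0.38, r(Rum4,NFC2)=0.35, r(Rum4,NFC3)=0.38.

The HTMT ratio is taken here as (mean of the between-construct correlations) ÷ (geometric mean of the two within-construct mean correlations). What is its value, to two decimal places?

0.64

Between-construct mean = 4.48/12 = 0.3733.
Mean within-Rum = 3.37/6 = 0.5617; mean within-NFC = 1.81/3 = 0.6033.
Geometric mean = √(0.5617 × 0.6033) = 0.5821.
HTMT = 0.3733 / 0.5821 = 0.64.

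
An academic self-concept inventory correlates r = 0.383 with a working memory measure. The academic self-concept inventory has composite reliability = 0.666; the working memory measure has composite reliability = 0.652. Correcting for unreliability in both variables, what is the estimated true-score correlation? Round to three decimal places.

0.581

r_true = r_obs / √(r_xx · r_yy) = 0.383 / √(0.666 × 0.652) = 0.383 / √0.434232 = 0.383 / 0.6590 ≈ 0.581.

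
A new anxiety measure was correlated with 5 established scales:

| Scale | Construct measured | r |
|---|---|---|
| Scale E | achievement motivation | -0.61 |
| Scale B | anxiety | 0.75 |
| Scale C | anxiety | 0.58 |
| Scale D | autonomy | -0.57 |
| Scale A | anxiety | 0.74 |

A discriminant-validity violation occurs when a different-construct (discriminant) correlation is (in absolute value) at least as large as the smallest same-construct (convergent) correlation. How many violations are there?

1

Convergent (same construct = anxiety): Scale B, Scale C, Scale A.
Smallest convergent = 0.58. Discriminant |r|: 0.61, 0.57; count ≥ 0.58 → 1.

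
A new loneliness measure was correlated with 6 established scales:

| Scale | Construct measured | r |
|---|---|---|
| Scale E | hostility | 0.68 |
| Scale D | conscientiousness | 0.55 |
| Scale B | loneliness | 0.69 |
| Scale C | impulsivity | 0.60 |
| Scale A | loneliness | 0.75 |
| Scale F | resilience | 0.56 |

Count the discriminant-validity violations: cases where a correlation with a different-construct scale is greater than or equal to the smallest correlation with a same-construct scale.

Convergent (same construct = loneliness): Scale B, Scale A.
Smallest convergent = 0.69. Discriminant values: 0.68, 0.55, 0.60, 0.56; count ≥ 0.69 → 0.

0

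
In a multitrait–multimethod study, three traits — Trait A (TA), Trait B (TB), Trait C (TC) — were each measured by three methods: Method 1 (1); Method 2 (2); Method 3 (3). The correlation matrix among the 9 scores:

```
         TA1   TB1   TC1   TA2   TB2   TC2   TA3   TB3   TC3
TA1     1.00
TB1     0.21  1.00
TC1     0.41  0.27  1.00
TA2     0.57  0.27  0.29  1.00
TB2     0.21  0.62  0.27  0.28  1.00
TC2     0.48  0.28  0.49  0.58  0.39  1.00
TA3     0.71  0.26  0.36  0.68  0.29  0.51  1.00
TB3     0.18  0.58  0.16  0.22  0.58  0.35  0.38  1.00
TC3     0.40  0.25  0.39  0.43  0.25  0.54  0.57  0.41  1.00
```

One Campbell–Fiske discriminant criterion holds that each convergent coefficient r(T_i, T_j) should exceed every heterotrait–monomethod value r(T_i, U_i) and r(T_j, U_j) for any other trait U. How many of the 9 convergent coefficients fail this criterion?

Convergent coefficients and their comparison sets:
TA (methods 1·2): 0.57 vs {0.21, 0.28, 0.41, 0.58} → fail.
TA (methods 1·3): 0.71 vs {0.21, 0.38, 0.41, 0.57} → pass.
TA (methods 2·3): 0.68 vs {0.28, 0.38, 0.58, 0.57} → pass.
TB (methods 1·2): 0.62 vs {0.21, 0.28, 0.27, 0.39} → pass.
TB (methods 1·3): 0.58 vs {0.21, 0.38, 0.27, 0.41} → pass.
TB (methods 2·3): 0.58 vs {0.28, 0.38, 0.39, 0.41} → pass.
TC (methods 1·2): 0.49 vs {0.41, 0.58, 0.27, 0.39} → fail.
TC (methods 1·3): 0.39 vs {0.41, 0.57, 0.27, 0.41} → fail.
TC (methods 2·3): 0.54 vs {0.58, 0.57, 0.39, 0.41} → fail.
4 of 9 fail.

4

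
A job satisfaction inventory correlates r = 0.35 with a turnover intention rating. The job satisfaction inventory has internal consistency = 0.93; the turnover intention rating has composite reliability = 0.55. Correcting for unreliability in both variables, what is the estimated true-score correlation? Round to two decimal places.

0.49

r_true = r_obs / √(r_xx · r_yy) = 0.35 / √(0.93 × 0.55) = 0.35 / √0.5115 = 0.35 / 0.7152 ≈ 0.49.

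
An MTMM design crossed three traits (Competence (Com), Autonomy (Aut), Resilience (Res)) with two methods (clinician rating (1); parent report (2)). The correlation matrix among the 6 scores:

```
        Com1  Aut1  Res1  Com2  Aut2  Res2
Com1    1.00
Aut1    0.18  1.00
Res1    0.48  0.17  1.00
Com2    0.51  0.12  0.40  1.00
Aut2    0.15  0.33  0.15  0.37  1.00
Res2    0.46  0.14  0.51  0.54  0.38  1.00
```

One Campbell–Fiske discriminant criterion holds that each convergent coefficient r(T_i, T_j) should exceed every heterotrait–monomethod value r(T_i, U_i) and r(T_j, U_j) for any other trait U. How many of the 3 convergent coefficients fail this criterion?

Checking each validity diagonal entry against its comparison values:
Com (methods 1·2): 0.51 vs {0.18, 0.37, 0.48, 0.54} → fail.
Aut (methods 1·2): 0.33 vs {0.18, 0.37, 0.17, 0.38} → fail.
Res (methods 1·2): 0.51 vs {0.48, 0.54, 0.17, 0.38} → fail.
3 of 3 fail.

3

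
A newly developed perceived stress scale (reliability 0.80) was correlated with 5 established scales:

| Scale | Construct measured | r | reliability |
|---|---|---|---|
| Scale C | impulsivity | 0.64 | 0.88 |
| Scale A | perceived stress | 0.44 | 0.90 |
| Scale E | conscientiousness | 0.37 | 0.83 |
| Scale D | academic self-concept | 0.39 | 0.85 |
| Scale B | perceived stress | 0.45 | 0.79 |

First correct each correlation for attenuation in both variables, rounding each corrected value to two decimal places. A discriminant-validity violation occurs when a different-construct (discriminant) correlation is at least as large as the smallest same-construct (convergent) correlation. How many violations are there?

1

Disattenuated r (r / √(r_scale · r_new)):
  Scale C (disc): 0.64 / √(0.88·0.80) = 0.76
  Scale A (conv): 0.44 / √(0.90·0.80) = 0.52
  Scale E (disc): 0.37 / √(0.83·0.80) = 0.45
  Scale D (disc): 0.39 / √(0.85·0.80) = 0.47
  Scale B (conv): 0.45 / √(0.79·0.80) = 0.57
Smallest convergent = 0.52. Discriminant values: 0.76, 0.45, 0.47; count ≥ 0.52 → 1.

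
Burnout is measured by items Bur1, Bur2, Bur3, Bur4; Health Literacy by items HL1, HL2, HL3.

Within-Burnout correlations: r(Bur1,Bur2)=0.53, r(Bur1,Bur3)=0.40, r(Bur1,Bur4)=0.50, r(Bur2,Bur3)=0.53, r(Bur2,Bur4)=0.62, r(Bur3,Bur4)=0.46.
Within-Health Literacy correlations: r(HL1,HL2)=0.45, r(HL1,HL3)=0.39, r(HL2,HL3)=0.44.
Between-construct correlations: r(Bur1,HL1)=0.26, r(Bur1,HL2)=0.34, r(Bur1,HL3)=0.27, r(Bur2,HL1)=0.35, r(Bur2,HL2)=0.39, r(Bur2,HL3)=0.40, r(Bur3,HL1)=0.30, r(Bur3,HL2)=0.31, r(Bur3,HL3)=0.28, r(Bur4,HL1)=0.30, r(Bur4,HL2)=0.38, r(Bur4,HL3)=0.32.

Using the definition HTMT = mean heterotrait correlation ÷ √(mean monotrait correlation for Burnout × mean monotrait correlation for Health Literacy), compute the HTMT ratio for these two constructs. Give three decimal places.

0.699

Between-construct mean = 3.90/12 = 0.3250.
Mean within-Bur = 3.04/6 = 0.5067; mean within-HL = 1.28/3 = 0.4267.
Geometric mean = √(0.5067 × 0.4267) = 0.4650.
HTMT = 0.3250 / 0.4650 = 0.699.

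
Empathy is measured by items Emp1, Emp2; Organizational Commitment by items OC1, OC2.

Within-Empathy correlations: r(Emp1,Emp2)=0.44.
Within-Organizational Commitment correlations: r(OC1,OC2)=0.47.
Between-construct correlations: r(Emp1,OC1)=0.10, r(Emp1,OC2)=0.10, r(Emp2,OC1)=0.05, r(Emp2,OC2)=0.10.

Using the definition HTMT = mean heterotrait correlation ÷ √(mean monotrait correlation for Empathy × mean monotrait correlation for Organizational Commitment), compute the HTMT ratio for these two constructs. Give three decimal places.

Mean heterotrait r = 0.35/4 = 0.0875.
Mean within-Emp = 0.44/1 = 0.4400; mean within-OC = 0.47/1 = 0.4700.
Geometric mean = √(0.4400 × 0.4700) = 0.4548.
HTMT = 0.0875 / 0.4548 = 0.192.

0.192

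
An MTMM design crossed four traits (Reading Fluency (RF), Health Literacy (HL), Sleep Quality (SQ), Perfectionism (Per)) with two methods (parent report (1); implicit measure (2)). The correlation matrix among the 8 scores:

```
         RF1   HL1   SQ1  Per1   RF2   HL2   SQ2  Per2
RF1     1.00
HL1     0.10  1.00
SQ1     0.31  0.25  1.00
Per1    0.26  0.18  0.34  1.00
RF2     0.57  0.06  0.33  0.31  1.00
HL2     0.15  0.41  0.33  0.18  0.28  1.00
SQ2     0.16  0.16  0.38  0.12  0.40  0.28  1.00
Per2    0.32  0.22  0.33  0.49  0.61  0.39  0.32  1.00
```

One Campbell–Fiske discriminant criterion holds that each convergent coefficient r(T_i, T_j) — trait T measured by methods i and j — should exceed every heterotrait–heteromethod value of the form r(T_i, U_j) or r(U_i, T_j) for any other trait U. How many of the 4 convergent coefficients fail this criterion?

Checking each validity diagonal entry against its comparison values:
RF (methods 1·2): 0.57 vs {0.15, 0.06, 0.16, 0.33, 0.32, 0.31} → pass.
HL (methods 1·2): 0.41 vs {0.06, 0.15, 0.16, 0.33, 0.22, 0.18} → pass.
SQ (methods 1·2): 0.38 vs {0.33, 0.16, 0.33, 0.16, 0.33, 0.12} → pass.
Per (methods 1·2): 0.49 vs {0.31, 0.32, 0.18, 0.22, 0.12, 0.33} → pass.
0 of 4 fail.

0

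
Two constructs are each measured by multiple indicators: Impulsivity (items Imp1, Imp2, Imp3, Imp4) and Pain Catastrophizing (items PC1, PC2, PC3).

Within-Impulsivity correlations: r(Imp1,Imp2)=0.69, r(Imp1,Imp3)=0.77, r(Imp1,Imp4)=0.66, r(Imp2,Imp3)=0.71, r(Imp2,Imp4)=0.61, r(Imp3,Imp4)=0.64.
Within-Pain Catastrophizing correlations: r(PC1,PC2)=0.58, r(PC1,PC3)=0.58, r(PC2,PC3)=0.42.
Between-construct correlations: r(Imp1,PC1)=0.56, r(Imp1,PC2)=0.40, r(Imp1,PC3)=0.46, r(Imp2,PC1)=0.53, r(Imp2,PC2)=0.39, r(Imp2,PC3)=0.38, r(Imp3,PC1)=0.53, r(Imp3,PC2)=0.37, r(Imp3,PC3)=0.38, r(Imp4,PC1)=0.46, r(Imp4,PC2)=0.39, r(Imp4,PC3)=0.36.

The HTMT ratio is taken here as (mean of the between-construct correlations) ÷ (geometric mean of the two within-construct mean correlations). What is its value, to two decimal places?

Mean between = 5.21/12 = 0.4342.
Mean within-Imp = 4.08/6 = 0.6800; mean within-PC = 1.58/3 = 0.5267.
Geometric mean = √(0.6800 × 0.5267) = 0.5985.
HTMT = 0.4342 / 0.5985 = 0.73.

0.73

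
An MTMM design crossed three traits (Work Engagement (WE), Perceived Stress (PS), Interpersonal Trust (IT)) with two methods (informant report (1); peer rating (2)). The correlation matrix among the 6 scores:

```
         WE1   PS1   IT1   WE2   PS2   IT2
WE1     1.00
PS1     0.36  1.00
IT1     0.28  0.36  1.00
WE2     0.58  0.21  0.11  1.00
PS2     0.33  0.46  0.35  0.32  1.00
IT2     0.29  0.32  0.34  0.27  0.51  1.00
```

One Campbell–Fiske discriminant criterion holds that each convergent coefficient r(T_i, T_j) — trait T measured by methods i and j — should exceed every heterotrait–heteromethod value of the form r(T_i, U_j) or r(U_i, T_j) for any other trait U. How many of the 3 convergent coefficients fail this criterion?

1

Checking each validity diagonal entry against its comparison values:
WE (methods 1·2): 0.58 vs {0.33, 0.21, 0.29, 0.11} → pass.
PS (methods 1·2): 0.46 vs {0.21, 0.33, 0.32, 0.35} → pass.
IT (methods 1·2): 0.34 vs {0.11, 0.29, 0.35, 0.32} → fail.
1 of 3 fail.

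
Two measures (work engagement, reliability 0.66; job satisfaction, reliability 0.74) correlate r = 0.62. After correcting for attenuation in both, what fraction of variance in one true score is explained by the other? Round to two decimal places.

Disattenuated r = 0.62 / √(0.66 × 0.74) = 0.62 / 0.6989 = 0.8871.
Shared true-score variance = 0.8871² = 0.7869 ≈ 0.79.

0.79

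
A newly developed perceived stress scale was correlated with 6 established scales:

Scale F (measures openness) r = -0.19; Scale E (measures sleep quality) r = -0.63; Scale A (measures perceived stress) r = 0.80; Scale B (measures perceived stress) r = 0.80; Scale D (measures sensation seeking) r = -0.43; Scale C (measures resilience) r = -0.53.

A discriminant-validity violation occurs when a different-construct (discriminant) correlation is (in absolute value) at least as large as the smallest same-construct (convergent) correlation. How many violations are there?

0

Convergent (same construct = perceived stress): Scale A, Scale B.
Smallest convergent = 0.80. Discriminant |r|: 0.19, 0.63, 0.43, 0.53; count ≥ 0.80 → 0.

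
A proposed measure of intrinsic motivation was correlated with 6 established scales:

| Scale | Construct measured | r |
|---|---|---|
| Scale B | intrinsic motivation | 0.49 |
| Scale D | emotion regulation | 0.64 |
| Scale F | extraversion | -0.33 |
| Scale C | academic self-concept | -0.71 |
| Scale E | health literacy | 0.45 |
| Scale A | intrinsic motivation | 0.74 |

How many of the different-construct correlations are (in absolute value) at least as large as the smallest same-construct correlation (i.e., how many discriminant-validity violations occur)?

Convergent (same construct = intrinsic motivation): Scale B, Scale A.
Smallest convergent = 0.49. Discriminant |r|: 0.64, 0.33, 0.71, 0.45; count ≥ 0.49 → 2.

2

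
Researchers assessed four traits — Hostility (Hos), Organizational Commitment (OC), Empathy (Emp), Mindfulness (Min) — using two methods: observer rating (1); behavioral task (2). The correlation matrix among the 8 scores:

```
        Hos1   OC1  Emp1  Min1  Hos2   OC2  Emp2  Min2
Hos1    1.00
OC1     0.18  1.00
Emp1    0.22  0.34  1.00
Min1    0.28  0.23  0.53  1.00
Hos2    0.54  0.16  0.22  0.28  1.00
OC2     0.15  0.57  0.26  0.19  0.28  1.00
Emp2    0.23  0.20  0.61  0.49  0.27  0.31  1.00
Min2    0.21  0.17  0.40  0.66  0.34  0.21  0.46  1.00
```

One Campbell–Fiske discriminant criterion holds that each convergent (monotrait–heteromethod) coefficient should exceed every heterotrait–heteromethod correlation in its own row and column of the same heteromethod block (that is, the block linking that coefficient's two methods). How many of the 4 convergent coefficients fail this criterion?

Checking each validity diagonal entry against its comparison values:
Hos (methods 1·2): 0.54 vs {0.15, 0.16, 0.23, 0.22, 0.21, 0.28} → pass.
OC (methods 1·2): 0.57 vs {0.16, 0.15, 0.20, 0.26, 0.17, 0.19} → pass.
Emp (methods 1·2): 0.61 vs {0.22, 0.23, 0.26, 0.20, 0.40, 0.49} → pass.
Min (methods 1·2): 0.66 vs {0.28, 0.21, 0.19, 0.17, 0.49, 0.40} → pass.
0 of 4 fail.

0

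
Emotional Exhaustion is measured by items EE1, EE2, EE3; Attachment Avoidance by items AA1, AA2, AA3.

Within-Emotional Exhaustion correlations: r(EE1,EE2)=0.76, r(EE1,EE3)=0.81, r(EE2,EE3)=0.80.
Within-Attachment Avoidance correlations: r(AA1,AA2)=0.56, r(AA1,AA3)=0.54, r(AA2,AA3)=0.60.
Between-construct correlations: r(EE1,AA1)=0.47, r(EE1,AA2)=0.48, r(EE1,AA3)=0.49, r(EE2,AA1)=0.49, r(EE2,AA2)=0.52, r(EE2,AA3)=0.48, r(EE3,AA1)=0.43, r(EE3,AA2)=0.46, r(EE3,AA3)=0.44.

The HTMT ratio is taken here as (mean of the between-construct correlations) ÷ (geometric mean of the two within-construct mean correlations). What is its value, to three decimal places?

Mean between = 4.26/9 = 0.4733.
Mean within-EE = 2.37/3 = 0.7900; mean within-AA = 1.70/3 = 0.5667.
Geometric mean = √(0.7900 × 0.5667) = 0.6691.
HTMT = 0.4733 / 0.6691 = 0.707.

0.707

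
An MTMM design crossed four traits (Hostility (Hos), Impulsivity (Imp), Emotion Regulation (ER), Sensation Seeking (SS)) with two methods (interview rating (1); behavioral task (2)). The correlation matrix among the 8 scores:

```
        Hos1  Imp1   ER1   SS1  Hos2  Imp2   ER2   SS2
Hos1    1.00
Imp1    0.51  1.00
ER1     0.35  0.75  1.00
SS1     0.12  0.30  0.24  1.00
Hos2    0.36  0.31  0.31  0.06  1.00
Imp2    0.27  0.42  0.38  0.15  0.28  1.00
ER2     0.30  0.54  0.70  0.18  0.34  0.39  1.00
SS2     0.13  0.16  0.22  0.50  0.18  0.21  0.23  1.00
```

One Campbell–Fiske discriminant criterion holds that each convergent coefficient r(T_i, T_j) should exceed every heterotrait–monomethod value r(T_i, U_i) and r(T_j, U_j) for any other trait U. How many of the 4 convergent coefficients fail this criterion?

Checking each validity diagonal entry against its comparison values:
Hos (methods 1·2): 0.36 vs {0.51, 0.28, 0.35, 0.34, 0.12, 0.18} → fail.
Imp (methods 1·2): 0.42 vs {0.51, 0.28, 0.75, 0.39, 0.30, 0.21} → fail.
ER (methods 1·2): 0.70 vs {0.35, 0.34, 0.75, 0.39, 0.24, 0.23} → fail.
SS (methods 1·2): 0.50 vs {0.12, 0.18, 0.30, 0.21, 0.24, 0.23} → pass.
3 of 4 fail.

3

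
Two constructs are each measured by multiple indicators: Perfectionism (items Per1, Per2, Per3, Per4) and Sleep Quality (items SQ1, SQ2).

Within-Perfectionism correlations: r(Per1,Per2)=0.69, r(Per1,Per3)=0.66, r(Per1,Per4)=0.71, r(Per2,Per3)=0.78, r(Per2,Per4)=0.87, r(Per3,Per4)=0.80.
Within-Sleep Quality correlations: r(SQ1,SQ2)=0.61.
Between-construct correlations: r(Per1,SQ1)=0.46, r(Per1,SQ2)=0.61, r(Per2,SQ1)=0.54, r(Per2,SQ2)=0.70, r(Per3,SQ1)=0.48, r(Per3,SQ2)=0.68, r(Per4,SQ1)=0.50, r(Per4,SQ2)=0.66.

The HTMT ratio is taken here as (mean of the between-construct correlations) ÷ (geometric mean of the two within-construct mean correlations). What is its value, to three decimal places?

Between-construct mean = 4.63/8 = 0.5788.
Mean within-Per = 4.51/6 = 0.7517; mean within-SQ = 0.61/1 = 0.6100.
Geometric mean = √(0.7517 × 0.6100) = 0.6772.
HTMT = 0.5788 / 0.6772 = 0.855.

0.855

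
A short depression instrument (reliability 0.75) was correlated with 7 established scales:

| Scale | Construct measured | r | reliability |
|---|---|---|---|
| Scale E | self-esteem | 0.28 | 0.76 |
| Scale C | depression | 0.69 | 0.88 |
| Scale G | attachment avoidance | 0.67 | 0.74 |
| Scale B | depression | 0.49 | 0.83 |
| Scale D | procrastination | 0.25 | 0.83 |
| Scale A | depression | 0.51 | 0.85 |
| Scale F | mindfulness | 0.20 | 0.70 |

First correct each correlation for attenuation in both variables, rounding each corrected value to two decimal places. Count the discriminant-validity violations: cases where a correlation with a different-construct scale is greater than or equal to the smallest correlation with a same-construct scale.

Disattenuated r (r / √(r_scale · r_new)):
  Scale E (disc): 0.28 / √(0.76·0.75) = 0.37
  Scale C (conv): 0.69 / √(0.88·0.75) = 0.85
  Scale G (disc): 0.67 / √(0.74·0.75) = 0.90
  Scale B (conv): 0.49 / √(0.83·0.75) = 0.62
  Scale D (disc): 0.25 / √(0.83·0.75) = 0.32
  Scale A (conv): 0.51 / √(0.85·0.75) = 0.64
  Scale F (disc): 0.20 / √(0.70·0.75) = 0.28
Smallest convergent = 0.62. Discriminant values: 0.37, 0.90, 0.32, 0.28; count ≥ 0.62 → 1.

1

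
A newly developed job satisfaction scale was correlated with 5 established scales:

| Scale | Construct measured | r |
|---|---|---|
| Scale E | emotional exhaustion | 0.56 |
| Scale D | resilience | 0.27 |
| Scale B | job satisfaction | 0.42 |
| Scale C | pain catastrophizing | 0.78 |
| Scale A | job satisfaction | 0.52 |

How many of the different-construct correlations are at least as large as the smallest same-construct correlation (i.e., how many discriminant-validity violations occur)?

2

Convergent (same construct = job satisfaction): Scale B, Scale A.
Smallest convergent = 0.42. Discriminant values: 0.56, 0.27, 0.78; count ≥ 0.42 → 2.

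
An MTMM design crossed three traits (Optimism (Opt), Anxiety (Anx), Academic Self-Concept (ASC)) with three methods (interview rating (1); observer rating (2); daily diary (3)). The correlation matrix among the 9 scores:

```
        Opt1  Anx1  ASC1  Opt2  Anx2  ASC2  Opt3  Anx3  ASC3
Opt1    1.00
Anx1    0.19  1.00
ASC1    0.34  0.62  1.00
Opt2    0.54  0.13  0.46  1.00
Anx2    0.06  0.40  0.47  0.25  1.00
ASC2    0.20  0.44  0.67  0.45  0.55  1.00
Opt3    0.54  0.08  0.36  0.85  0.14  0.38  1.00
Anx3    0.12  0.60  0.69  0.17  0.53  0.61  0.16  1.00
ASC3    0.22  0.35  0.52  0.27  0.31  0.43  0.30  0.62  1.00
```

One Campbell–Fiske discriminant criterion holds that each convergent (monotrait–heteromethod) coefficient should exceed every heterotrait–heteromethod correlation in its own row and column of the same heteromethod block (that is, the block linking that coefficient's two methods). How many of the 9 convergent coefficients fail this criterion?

5

Each convergent coefficient versus the relevant comparison correlations:
Opt (methods 1·2): 0.54 vs {0.06, 0.13, 0.20, 0.46} → pass.
Opt (methods 1·3): 0.54 vs {0.12, 0.08, 0.22, 0.36} → pass.
Opt (methods 2·3): 0.85 vs {0.17, 0.14, 0.27, 0.38} → pass.
Anx (methods 1·2): 0.40 vs {0.13, 0.06, 0.44, 0.47} → fail.
Anx (methods 1·3): 0.60 vs {0.08, 0.12, 0.35, 0.69} → fail.
Anx (methods 2·3): 0.53 vs {0.14, 0.17, 0.31, 0.61} → fail.
ASC (methods 1·2): 0.67 vs {0.46, 0.20, 0.47, 0.44} → pass.
ASC (methods 1·3): 0.52 vs {0.36, 0.22, 0.69, 0.35} → fail.
ASC (methods 2·3): 0.43 vs {0.38, 0.27, 0.61, 0.31} → fail.
5 of 9 fail.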